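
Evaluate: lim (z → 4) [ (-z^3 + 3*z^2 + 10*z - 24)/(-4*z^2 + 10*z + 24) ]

7/11

Direct substitution gives 0/0, so factor. Both numerator and denominator have (z - 4) as a factor.
After cancelling, the expression reduces to (-z^2 - z + 6)/(-4*z - 6).
Substituting z = 4 gives 7/11.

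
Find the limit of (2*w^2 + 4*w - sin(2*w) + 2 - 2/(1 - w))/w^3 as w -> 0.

-2/3

Substitution gives 0/0; apply L'Hôpital's rule 3 times.
After differentiating numerator and denominator 3 times the quotient is (8*cos(2*w) - 12/(w - 1)^4)/(6); at w = 0 this is -2/3.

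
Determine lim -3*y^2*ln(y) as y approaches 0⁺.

0

This is a 0·(−∞) form. Rewrite as -3·ln(y) / y^(−2) and apply L'Hôpital:
the derivative quotient is -3·(1/y) / (−2·y^(−3)) = (3/2)·y^2 → 0.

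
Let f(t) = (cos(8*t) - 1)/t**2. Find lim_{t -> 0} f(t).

-32

Direct substitution gives 0/0.
Apply L'Hôpital: lim (-8*sin(8*t))/(2*t), still 0/0.
After 2 applications of L'Hôpital's rule the quotient is (-64*cos(8*t))/(2); substituting t = 0 gives -32.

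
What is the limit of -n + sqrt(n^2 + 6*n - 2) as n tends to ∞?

This has the form ∞ − ∞. Multiply and divide by the conjugate √(n^2 + 6*n - 2) + n.
That gives (6n - 2) / (√(n^2 + 6*n - 2) + n).
Divide numerator and denominator by n: the limit is 6/(2·1) = 3.

3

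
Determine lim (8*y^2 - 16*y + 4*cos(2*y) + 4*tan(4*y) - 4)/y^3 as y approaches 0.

256/3

Substitution gives 0/0; apply L'Hôpital's rule 3 times.
After differentiating numerator and denominator 3 times the quotient is (32*sin(2*y) + 1536*tan(4*y)^4 + 2048*tan(4*y)^2 + 512)/(6); at y = 0 this is 256/3.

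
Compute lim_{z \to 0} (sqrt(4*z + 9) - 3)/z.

A 0/0 form; rationalise with √(9 + 4z) + √9. This collapses the numerator to 4z, leaving 4/(√(9 + 4z) + √9) → 4/(2√9) = 2/3.

2/3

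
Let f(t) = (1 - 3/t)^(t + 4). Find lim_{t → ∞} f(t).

e^(-3)

Write it as [(1 - 3/t)^t]^(1) · (1 - 3/t)^(4). The bracketed term tends to e^(-3) and the second factor to 1, so the limit is e^(-3).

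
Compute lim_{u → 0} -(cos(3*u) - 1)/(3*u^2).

Direct substitution gives 0/0.
Apply L'Hôpital: lim (-3*sin(3*u))/(-6*u), still 0/0.
After 2 applications of L'Hôpital's rule the quotient is (-9*cos(3*u))/(-6); substituting u = 0 gives 3/2.

3/2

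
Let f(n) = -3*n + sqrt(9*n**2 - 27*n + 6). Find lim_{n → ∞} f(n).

-9/2

This has the form ∞ − ∞. Multiply and divide by the conjugate √(9*n^2 - 27*n + 6) + 3n.
That gives (-27n + 6) / (√(9*n^2 - 27*n + 6) + 3n).
Divide numerator and denominator by n: the limit is -27/(2·3) = -9/2.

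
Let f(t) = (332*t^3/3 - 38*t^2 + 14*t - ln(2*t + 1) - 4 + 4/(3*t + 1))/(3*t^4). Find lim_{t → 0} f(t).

328/3

Substitution gives 0/0; apply L'Hôpital's rule 4 times.
After differentiating numerator and denominator 4 times the quotient is (7776/(3*t + 1)^5 + 96/(2*t + 1)^4)/(72); at t = 0 this is 328/3.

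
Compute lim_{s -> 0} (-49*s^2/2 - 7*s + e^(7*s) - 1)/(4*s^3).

343/24

Direct substitution gives 0/0.
Apply L'Hôpital: lim (-49*s + 7*e^(7*s) - 7)/(12*s^2), still 0/0.
Apply L'Hôpital: lim (49*e^(7*s) - 49)/(24*s), still 0/0.
After 3 applications of L'Hôpital's rule the quotient is (343*e^(7*s))/(24); substituting s = 0 gives 343/24.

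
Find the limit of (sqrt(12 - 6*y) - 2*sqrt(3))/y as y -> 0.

A 0/0 form; rationalise with √(12 - 6y) + √12. This collapses the numerator to -6y, leaving -6/(√(12 - 6y) + √12) → -6/(2√12) = -√(3)/2.

-√(3)/2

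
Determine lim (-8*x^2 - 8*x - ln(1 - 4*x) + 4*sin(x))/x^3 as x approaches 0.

Substitution gives 0/0 (the numerator vanishes to order 3).
Expand each term to order x^3: the coefficient of x^3 in −ln(1 - 4x) is 64/3 and in 4·sin(x) is -2/3.
Lower-order terms cancel with the polynomial part, so the numerator is (62/3)·x^3 + o(x^3), and the limit is (62/3)/(1) = 62/3.

62/3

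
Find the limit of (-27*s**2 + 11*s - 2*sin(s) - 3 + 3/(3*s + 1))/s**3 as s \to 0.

Substitution gives 0/0 (the numerator vanishes to order 3).
Expand each term to order s^3: the coefficient of s^3 in 3·1/(1 + 3s) is -81 and in -2·sin(s) is 1/3.
Lower-order terms cancel with the polynomial part, so the numerator is (-242/3)·s^3 + o(s^3), and the limit is (-242/3)/(1) = -242/3.

-242/3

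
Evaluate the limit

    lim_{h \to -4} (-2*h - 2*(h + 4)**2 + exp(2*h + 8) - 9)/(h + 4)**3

4/3

Direct substitution gives 0/0.
Apply L'Hôpital: lim (-4*h + 2*e^(2*h + 8) - 18)/(3*(h + 4)^2), still 0/0.
Apply L'Hôpital: lim (4*e^(2*h + 8) - 4)/(6*h + 24), still 0/0.
After 3 applications of L'Hôpital's rule the quotient is (8*e^(2*h + 8))/(6); substituting h = -4 gives 4/3.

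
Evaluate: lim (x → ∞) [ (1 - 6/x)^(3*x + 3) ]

e^(-18)

Write it as [(1 - 6/x)^x]^(3) · (1 - 6/x)^(3). The bracketed term tends to e^(-6) and the second factor to 1, so the limit is e^(-18).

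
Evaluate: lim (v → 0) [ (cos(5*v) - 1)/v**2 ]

Direct substitution gives 0/0.
Apply L'Hôpital: lim (-5*sin(5*v))/(2*v), still 0/0.
After 2 applications of L'Hôpital's rule the quotient is (-25*cos(5*v))/(2); substituting v = 0 gives -25/2.

-25/2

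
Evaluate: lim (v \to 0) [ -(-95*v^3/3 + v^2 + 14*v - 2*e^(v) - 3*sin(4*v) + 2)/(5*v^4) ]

1/60

Substitution gives 0/0; apply L'Hôpital's rule 4 times.
After differentiating numerator and denominator 4 times the quotient is (-2*e^(v) - 768*sin(4*v))/(-120); at v = 0 this is 1/60.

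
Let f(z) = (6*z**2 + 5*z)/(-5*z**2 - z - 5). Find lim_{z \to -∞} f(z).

Numerator and denominator both have degree 2.
Dividing every term by z^2, all lower-order terms vanish and the limit is the ratio of leading coefficients, 6/(-5) = -6/5.

-6/5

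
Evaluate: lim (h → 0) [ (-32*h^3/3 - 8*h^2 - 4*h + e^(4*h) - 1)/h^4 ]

32/3

Direct substitution gives 0/0.
Apply L'Hôpital: lim (-32*h^2 - 16*h + 4*e^(4*h) - 4)/(4*h^3), still 0/0.
Apply L'Hôpital: lim (-64*h + 16*e^(4*h) - 16)/(12*h^2), still 0/0.
Apply L'Hôpital: lim (64*e^(4*h) - 64)/(24*h), still 0/0.
After 4 applications of L'Hôpital's rule the quotient is (256*e^(4*h))/(24); substituting h = 0 gives 32/3.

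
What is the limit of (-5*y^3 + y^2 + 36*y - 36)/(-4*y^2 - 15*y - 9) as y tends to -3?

At y = -3 both the top and bottom vanish — a removable singularity. Factoring out (y + 3) from each leaves (-5*y^2 + 16*y - 12)/(-4*y - 3), which at y = -3 equals -35/3.

-35/3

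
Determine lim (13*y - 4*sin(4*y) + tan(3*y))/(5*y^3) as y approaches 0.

Substitution gives 0/0; apply L'Hôpital's rule 3 times.
After differentiating numerator and denominator 3 times the quotient is (256*cos(4*y) + 162*tan(3*y)^4 + 216*tan(3*y)^2 + 54)/(30); at y = 0 this is 31/3.

31/3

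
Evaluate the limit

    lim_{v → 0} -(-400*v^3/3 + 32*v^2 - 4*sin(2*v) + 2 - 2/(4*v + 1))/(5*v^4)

Substitution gives 0/0 (the numerator vanishes to order 4).
Expand each term to order v^4: the coefficient of v^4 in -4·sin(2v) is 0 and in -2·1/(1 + 4v) is -512.
Lower-order terms cancel with the polynomial part, so the numerator is (-512)·v^4 + o(v^4), and the limit is (-512)/(-5) = 512/5.

512/5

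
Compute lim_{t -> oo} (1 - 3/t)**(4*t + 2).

e^(-12)

Write it as [(1 - 3/t)^t]^(4) · (1 - 3/t)^(2). The bracketed term tends to e^(-3) and the second factor to 1, so the limit is e^(-12).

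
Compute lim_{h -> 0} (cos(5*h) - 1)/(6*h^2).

-25/12

Direct substitution gives 0/0.
Apply L'Hôpital: lim (-5*sin(5*h))/(12*h), still 0/0.
After 2 applications of L'Hôpital's rule the quotient is (-25*cos(5*h))/(12); substituting h = 0 gives -25/12.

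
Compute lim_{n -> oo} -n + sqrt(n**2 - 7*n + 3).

An ∞ − ∞ form. Rationalising with the conjugate, the difference becomes (-7n + 3) / (√(n^2 - 7*n + 3) + n).
For large n the denominator behaves like 2·n, so the quotient tends to -7/2 = -7/2.

-7/2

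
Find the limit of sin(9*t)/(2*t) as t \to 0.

9/2

Substitution gives 0/0.
Write it as (9/2)·sin(9t)/(9t); since sin(u)/u → 1, the limit is 9/2.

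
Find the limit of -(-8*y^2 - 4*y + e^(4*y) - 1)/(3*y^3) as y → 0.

Direct substitution gives 0/0.
Apply L'Hôpital: lim (-16*y + 4*e^(4*y) - 4)/(-9*y^2), still 0/0.
Apply L'Hôpital: lim (16*e^(4*y) - 16)/(-18*y), still 0/0.
After 3 applications of L'Hôpital's rule the quotient is (64*e^(4*y))/(-18); substituting y = 0 gives -32/9.

-32/9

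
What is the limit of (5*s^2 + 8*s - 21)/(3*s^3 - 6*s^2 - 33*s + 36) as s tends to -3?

-11/42

Since s = -3 makes numerator and denominator zero, (s + 3) divides both.
Cancelling it gives (5*s - 7)/(3*s^2 - 15*s + 12); now plug in s = -3 to get -11/42.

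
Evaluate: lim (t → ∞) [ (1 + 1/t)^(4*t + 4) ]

Let L be the limit and take ln: ln L = lim (4t + 4)·ln(1 + 1/t) = lim (4t + 4)·(1/t + O(1/t²)) = 4.
Hence L = e^(4).

e^(4)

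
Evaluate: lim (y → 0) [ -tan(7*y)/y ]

Substitution gives 0/0.
Since tan(u)/u → 1 as u → 0, tan(7y)/(7y) → 1 and the limit is 7/(-1) = -7.

-7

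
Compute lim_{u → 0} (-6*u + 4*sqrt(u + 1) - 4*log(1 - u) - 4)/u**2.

3/2

Substitution gives 0/0; apply L'Hôpital's rule 2 times.
After differentiating numerator and denominator 2 times the quotient is (-1/(u + 1)^(3/2) + 4/(u - 1)^2)/(2); at u = 0 this is 3/2.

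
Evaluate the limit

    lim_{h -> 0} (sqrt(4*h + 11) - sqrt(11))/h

A 0/0 form; rationalise with √(11 + 4h) + √11. This collapses the numerator to 4h, leaving 4/(√(11 + 4h) + √11) → 4/(2√11) = 2*√(11)/11.

2*√(11)/11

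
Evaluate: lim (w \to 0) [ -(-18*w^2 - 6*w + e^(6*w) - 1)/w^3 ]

-36

Direct substitution gives 0/0.
Apply L'Hôpital: lim (-36*w + 6*e^(6*w) - 6)/(-3*w^2), still 0/0.
Apply L'Hôpital: lim (36*e^(6*w) - 36)/(-6*w), still 0/0.
After 3 applications of L'Hôpital's rule the quotient is (216*e^(6*w))/(-6); substituting w = 0 gives -36.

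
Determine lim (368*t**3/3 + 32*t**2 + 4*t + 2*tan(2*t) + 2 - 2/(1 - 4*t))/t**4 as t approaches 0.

Substitution gives 0/0 (the numerator vanishes to order 4).
Expand each term to order t^4: the coefficient of t^4 in 2·tan(2t) is 0 and in -2·1/(1 - 4t) is -512.
Lower-order terms cancel with the polynomial part, so the numerator is (-512)·t^4 + o(t^4), and the limit is (-512)/(1) = -512.

-512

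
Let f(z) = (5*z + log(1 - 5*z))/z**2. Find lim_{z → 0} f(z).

Direct substitution gives 0/0.
Apply L'Hôpital: lim (5 - 5/(1 - 5*z))/(2*z), still 0/0.
After 2 applications of L'Hôpital's rule the quotient is (-25/(1 - 5*z)^2)/(2); substituting z = 0 gives -25/2.

-25/2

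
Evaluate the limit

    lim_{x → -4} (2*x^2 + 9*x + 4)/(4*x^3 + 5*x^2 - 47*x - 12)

-1/15

Since x = -4 makes numerator and denominator zero, (x + 4) divides both.
Cancelling it gives (2*x + 1)/(4*x^2 - 11*x - 3); now plug in x = -4 to get -1/15.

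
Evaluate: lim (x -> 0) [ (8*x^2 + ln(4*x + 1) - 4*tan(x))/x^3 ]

Substitution gives 0/0; apply L'Hôpital's rule 3 times.
After differentiating numerator and denominator 3 times the quotient is (16/cos(x)^2 - 24/cos(x)^4 + 128/(4*x + 1)^3)/(6); at x = 0 this is 20.

20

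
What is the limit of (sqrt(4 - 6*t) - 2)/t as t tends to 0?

Substitution gives 0/0. Multiply numerator and denominator by the conjugate √(4 - 6t) + √4.
The numerator becomes (4 - 6t) − 4 = -6t, so the expression simplifies to -6/(√(4 - 6t) + √4).
Letting t → 0 gives -6/(2√4) = -3/2.

-3/2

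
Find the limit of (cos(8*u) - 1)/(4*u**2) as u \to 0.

Direct substitution gives 0/0.
Apply L'Hôpital: lim (-8*sin(8*u))/(8*u), still 0/0.
After 2 applications of L'Hôpital's rule the quotient is (-64*cos(8*u))/(8); substituting u = 0 gives -8.

-8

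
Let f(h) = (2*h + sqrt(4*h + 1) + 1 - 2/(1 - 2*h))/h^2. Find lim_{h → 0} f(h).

Substitution gives 0/0; apply L'Hôpital's rule 2 times.
After differentiating numerator and denominator 2 times the quotient is (-4/(4*h + 1)^(3/2) + 16/(2*h - 1)^3)/(2); at h = 0 this is -10.

-10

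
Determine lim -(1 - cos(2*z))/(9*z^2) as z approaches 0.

Substitution gives 0/0.
Use (1 − cos u)/u² → 1/2 with u = 2z: the limit is 2²/(2·(-9)) = -2/9.

-2/9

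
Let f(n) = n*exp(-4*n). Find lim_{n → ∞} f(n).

0

Write as n^1/e^{4n}, an ∞/∞ form.
Exponential growth dominates any polynomial, so repeated L'Hôpital (or the standard result) gives 0.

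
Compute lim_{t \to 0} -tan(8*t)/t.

-8

Substitution gives 0/0.
Since tan(u)/u → 1 as u → 0, tan(8t)/(8t) → 1 and the limit is 8/(-1) = -8.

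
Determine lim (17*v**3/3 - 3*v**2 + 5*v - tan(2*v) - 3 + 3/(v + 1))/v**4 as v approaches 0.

3

Substitution gives 0/0 (the numerator vanishes to order 4).
Expand each term to order v^4: the coefficient of v^4 in −tan(2v) is 0 and in 3·1/(1 + v) is 3.
Lower-order terms cancel with the polynomial part, so the numerator is (3)·v^4 + o(v^4), and the limit is (3)/(1) = 3.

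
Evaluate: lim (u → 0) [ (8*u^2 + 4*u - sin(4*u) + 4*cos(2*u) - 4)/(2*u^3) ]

16/3

Substitution gives 0/0; apply L'Hôpital's rule 3 times.
After differentiating numerator and denominator 3 times the quotient is (32*sin(2*u) + 64*cos(4*u))/(12); at u = 0 this is 16/3.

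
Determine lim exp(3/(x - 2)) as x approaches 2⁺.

∞

As x → 2⁺, 3/(x - 2) → +∞, so e^(3/(x - 2)) → ∞.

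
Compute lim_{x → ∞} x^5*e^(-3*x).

Write as x^5/e^{3x}, an ∞/∞ form.
Exponential growth dominates any polynomial, so repeated L'Hôpital (or the standard result) gives 0.

0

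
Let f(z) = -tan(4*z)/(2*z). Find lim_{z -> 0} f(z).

-2

Substitution gives 0/0.
Since tan(u)/u → 1 as u → 0, tan(4z)/(4z) → 1 and the limit is 4/(-2) = -2.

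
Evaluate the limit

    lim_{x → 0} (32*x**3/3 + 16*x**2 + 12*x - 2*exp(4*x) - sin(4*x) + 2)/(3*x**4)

-64/9

Substitution gives 0/0; apply L'Hôpital's rule 4 times.
After differentiating numerator and denominator 4 times the quotient is (-512*e^(4*x) - 256*sin(4*x))/(72); at x = 0 this is -64/9.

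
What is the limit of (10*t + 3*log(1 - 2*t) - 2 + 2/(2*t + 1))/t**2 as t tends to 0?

Substitution gives 0/0 (the numerator vanishes to order 2).
Expand each term to order t^2: the coefficient of t^2 in 3·ln(1 - 2t) is -6 and in 2·1/(1 + 2t) is 8.
Lower-order terms cancel with the polynomial part, so the numerator is (2)·t^2 + o(t^2), and the limit is (2)/(1) = 2.

2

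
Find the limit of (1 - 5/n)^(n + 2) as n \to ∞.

e^(-5)

Write it as [(1 - 5/n)^n]^(1) · (1 - 5/n)^(2). The bracketed term tends to e^(-5) and the second factor to 1, so the limit is e^(-5).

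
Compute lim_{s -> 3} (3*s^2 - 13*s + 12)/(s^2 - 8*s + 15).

Direct substitution gives 0/0, so factor. Both numerator and denominator have (s - 3) as a factor.
After cancelling, the expression reduces to (3*s - 4)/(s - 5).
Substituting s = 3 gives -5/2.

-5/2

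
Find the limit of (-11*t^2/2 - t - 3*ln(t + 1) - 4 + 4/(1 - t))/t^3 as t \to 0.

Substitution gives 0/0; apply L'Hôpital's rule 3 times.
After differentiating numerator and denominator 3 times the quotient is (-6/(t + 1)^3 + 24/(t - 1)^4)/(6); at t = 0 this is 3.

3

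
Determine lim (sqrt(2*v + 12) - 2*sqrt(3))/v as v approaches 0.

A 0/0 form; rationalise with √(12 + 2v) + √12. This collapses the numerator to 2v, leaving 2/(√(12 + 2v) + √12) → 2/(2√12) = √(3)/6.

√(3)/6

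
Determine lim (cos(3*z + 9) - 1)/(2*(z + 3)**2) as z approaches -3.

Direct substitution gives 0/0.
Apply L'Hôpital: lim (-3*sin(3*z + 9))/(4*z + 12), still 0/0.
After 2 applications of L'Hôpital's rule the quotient is (-9*cos(3*z + 9))/(4); substituting z = -3 gives -9/4.

-9/4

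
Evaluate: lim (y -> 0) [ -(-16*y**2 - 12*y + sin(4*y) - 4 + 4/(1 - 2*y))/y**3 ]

-64/3

Substitution gives 0/0; apply L'Hôpital's rule 3 times.
After differentiating numerator and denominator 3 times the quotient is (-64*cos(4*y) + 192/(2*y - 1)^4)/(-6); at y = 0 this is -64/3.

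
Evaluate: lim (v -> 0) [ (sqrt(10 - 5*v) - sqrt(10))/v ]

A 0/0 form; rationalise with √(10 - 5v) + √10. This collapses the numerator to -5v, leaving -5/(√(10 - 5v) + √10) → -5/(2√10) = -√(10)/4.

-√(10)/4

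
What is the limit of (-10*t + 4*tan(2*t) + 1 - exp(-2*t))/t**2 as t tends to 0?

-2

Substitution gives 0/0 (the numerator vanishes to order 2).
Expand each term to order t^2: the coefficient of t^2 in −e^(-2t) is -2 and in 4·tan(2t) is 0.
Lower-order terms cancel with the polynomial part, so the numerator is (-2)·t^2 + o(t^2), and the limit is (-2)/(1) = -2.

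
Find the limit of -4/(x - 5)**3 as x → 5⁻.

As x → 5⁻, (x - 5) → 0⁻, so (x - 5)^3 → 0⁻ and -4/(x - 5)^3 → ∞.

∞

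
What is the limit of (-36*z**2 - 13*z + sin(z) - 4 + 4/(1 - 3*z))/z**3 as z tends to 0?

647/6

Substitution gives 0/0; apply L'Hôpital's rule 3 times.
After differentiating numerator and denominator 3 times the quotient is (-cos(z) + 648/(3*z - 1)^4)/(6); at z = 0 this is 647/6.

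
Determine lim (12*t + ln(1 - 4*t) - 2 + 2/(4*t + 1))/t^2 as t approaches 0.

24

Substitution gives 0/0 (the numerator vanishes to order 2).
Expand each term to order t^2: the coefficient of t^2 in ln(1 - 4t) is -8 and in 2·1/(1 + 4t) is 32.
Lower-order terms cancel with the polynomial part, so the numerator is (24)·t^2 + o(t^2), and the limit is (24)/(1) = 24.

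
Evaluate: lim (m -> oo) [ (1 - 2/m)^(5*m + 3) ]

e^(-10)

Let L be the limit and take ln: ln L = lim (5m + 3)·ln(1 - 2/m) = lim (5m + 3)·(-2/m + O(1/m²)) = -10.
Hence L = e^(-10).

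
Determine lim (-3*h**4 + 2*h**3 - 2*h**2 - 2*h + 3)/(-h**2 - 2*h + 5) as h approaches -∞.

∞

The numerator has higher degree (4 > 2); the quotient behaves like (-3/(-1))·h^2 for large |h|.
As h → −∞ this diverges to ∞.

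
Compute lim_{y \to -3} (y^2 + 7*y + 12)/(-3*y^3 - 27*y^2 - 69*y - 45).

1/12

At y = -3 both the top and bottom vanish — a removable singularity. Factoring out (y + 3) from each leaves (y + 4)/(-3*y^2 - 18*y - 15), which at y = -3 equals 1/12.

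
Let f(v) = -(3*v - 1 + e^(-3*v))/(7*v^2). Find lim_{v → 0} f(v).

-9/14

Direct substitution gives 0/0.
Apply L'Hôpital: lim (3 - 3*e^(-3*v))/(-14*v), still 0/0.
After 2 applications of L'Hôpital's rule the quotient is (9*e^(-3*v))/(-14); substituting v = 0 gives -9/14.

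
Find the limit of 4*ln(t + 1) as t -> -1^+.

-∞

As t → -1⁺, t + 1 → 0⁺ and ln(t + 1) → −∞.
Multiplying by 4 gives -∞.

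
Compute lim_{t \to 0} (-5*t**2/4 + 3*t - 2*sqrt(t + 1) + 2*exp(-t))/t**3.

Substitution gives 0/0; apply L'Hôpital's rule 3 times.
After differentiating numerator and denominator 3 times the quotient is (-2*e^(-t) - 3/(4*(t + 1)^(5/2)))/(6); at t = 0 this is -11/24.

-11/24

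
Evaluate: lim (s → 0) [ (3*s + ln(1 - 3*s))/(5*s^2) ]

-9/10

Direct substitution gives 0/0.
Apply L'Hôpital: lim (3 - 3/(1 - 3*s))/(10*s), still 0/0.
After 2 applications of L'Hôpital's rule the quotient is (-9/(1 - 3*s)^2)/(10); substituting s = 0 gives -9/10.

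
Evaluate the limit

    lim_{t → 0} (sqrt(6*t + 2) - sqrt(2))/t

A 0/0 form; rationalise with √(2 + 6t) + √2. This collapses the numerator to 6t, leaving 6/(√(2 + 6t) + √2) → 6/(2√2) = 3*√(2)/2.

3*√(2)/2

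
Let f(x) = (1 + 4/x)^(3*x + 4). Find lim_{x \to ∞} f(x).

The base → 1 and the exponent → ∞: a 1^∞ form.
Take logarithms: (3x + 4)·ln(1 + 4/x). Since ln(1+u) ~ u for small u, this behaves like (3x)·(4/x) → 12.
So the limit is e^(12).

e^(12)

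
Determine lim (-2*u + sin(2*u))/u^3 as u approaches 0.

Direct substitution gives 0/0.
Apply L'Hôpital: lim (2*cos(2*u) - 2)/(3*u^2), still 0/0.
Apply L'Hôpital: lim (-4*sin(2*u))/(6*u), still 0/0.
After 3 applications of L'Hôpital's rule the quotient is (-8*cos(2*u))/(6); substituting u = 0 gives -4/3.

-4/3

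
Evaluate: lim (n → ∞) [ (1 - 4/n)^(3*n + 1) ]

The base → 1 and the exponent → ∞: a 1^∞ form.
Take logarithms: (3n + 1)·ln(1 - 4/n). Since ln(1+u) ~ u for small u, this behaves like (3n)·(-4/n) → -12.
So the limit is e^(-12).

e^(-12)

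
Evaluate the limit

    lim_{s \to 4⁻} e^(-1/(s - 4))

∞

As s → 4⁻, -1/(s - 4) → +∞, so e^(-1/(s - 4)) → ∞.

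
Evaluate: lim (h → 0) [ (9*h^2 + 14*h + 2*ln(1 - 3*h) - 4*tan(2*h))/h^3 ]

Substitution gives 0/0 (the numerator vanishes to order 3).
Expand each term to order h^3: the coefficient of h^3 in 2·ln(1 - 3h) is -18 and in -4·tan(2h) is -32/3.
Lower-order terms cancel with the polynomial part, so the numerator is (-86/3)·h^3 + o(h^3), and the limit is (-86/3)/(1) = -86/3.

-86/3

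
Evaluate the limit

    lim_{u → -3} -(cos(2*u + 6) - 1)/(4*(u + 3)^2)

1/2

Direct substitution gives 0/0.
Apply L'Hôpital: lim (-2*sin(2*u + 6))/(-8*u - 24), still 0/0.
After 2 applications of L'Hôpital's rule the quotient is (-4*cos(2*u + 6))/(-8); substituting u = -3 gives 1/2.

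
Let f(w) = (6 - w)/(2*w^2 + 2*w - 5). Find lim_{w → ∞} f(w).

The denominator has degree 2 and the numerator degree 1. Dividing numerator and denominator by w^2 sends every term to 0 except the leading denominator term, so the limit is 0.

0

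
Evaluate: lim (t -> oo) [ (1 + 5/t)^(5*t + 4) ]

e^(25)

The base → 1 and the exponent → ∞: a 1^∞ form.
Take logarithms: (5t + 4)·ln(1 + 5/t). Since ln(1+u) ~ u for small u, this behaves like (5t)·(5/t) → 25.
So the limit is e^(25).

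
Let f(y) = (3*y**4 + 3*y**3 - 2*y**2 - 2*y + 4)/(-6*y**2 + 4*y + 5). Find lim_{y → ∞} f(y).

The numerator has higher degree (4 > 2); the quotient behaves like (3/(-6))·y^2 for large |y|.
As y → +∞ this diverges to -∞.

-∞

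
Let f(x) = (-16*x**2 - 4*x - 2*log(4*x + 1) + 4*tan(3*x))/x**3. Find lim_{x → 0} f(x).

-20/3

Substitution gives 0/0 (the numerator vanishes to order 3).
Expand each term to order x^3: the coefficient of x^3 in -2·ln(1 + 4x) is -128/3 and in 4·tan(3x) is 36.
Lower-order terms cancel with the polynomial part, so the numerator is (-20/3)·x^3 + o(x^3), and the limit is (-20/3)/(1) = -20/3.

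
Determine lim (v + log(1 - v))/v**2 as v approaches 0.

-1/2

Direct substitution gives 0/0.
Apply L'Hôpital: lim (1 - 1/(1 - v))/(2*v), still 0/0.
After 2 applications of L'Hôpital's rule the quotient is (-1/(1 - v)^2)/(2); substituting v = 0 gives -1/2.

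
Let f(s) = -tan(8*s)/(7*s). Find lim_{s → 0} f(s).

Substitution gives 0/0.
Since tan(u)/u → 1 as u → 0, tan(8s)/(8s) → 1 and the limit is 8/(-7) = -8/7.

-8/7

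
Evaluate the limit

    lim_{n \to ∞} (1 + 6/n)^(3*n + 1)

Write it as [(1 + 6/n)^n]^(3) · (1 + 6/n)^(1). The bracketed term tends to e^(6) and the second factor to 1, so the limit is e^(18).

e^(18)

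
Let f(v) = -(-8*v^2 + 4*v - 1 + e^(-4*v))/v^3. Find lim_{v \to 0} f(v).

32/3

Direct substitution gives 0/0.
Apply L'Hôpital: lim (-16*v + 4 - 4*e^(-4*v))/(-3*v^2), still 0/0.
Apply L'Hôpital: lim (-16 + 16*e^(-4*v))/(-6*v), still 0/0.
After 3 applications of L'Hôpital's rule the quotient is (-64*e^(-4*v))/(-6); substituting v = 0 gives 32/3.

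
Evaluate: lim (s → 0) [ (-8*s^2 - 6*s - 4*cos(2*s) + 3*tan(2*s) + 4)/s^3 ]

8

Substitution gives 0/0 (the numerator vanishes to order 3).
Expand each term to order s^3: the coefficient of s^3 in 3·tan(2s) is 8 and in -4·cos(2s) is 0.
Lower-order terms cancel with the polynomial part, so the numerator is (8)·s^3 + o(s^3), and the limit is (8)/(1) = 8.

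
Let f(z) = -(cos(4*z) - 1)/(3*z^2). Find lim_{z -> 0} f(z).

Direct substitution gives 0/0.
Apply L'Hôpital: lim (-4*sin(4*z))/(-6*z), still 0/0.
After 2 applications of L'Hôpital's rule the quotient is (-16*cos(4*z))/(-6); substituting z = 0 gives 8/3.

8/3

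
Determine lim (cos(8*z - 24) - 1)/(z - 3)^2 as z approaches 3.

Direct substitution gives 0/0.
Apply L'Hôpital: lim (-8*sin(8*z - 24))/(2*z - 6), still 0/0.
After 2 applications of L'Hôpital's rule the quotient is (-64*cos(8*z - 24))/(2); substituting z = 3 gives -32.

-32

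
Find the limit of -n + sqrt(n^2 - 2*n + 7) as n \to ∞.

An ∞ − ∞ form. Rationalising with the conjugate, the difference becomes (-2n + 7) / (√(n^2 - 2*n + 7) + n).
For large n the denominator behaves like 2·n, so the quotient tends to -2/2 = -1.

-1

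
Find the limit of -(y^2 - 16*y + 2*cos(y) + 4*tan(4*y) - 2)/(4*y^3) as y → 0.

Substitution gives 0/0; apply L'Hôpital's rule 3 times.
After differentiating numerator and denominator 3 times the quotient is (2*sin(y) + 1536*tan(4*y)^4 + 2048*tan(4*y)^2 + 512)/(-24); at y = 0 this is -64/3.

-64/3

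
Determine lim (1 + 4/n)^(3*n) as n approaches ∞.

e^(12)

Let L be the limit and take ln: ln L = lim (3n)·ln(1 + 4/n) = lim (3n)·(4/n + O(1/n²)) = 12.
Hence L = e^(12).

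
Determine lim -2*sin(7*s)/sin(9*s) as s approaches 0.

Substitution gives 0/0.
Divide numerator and denominator by s: sin(7s)/s → 7 and sin(9s)/s → 9, so the limit is -2·7/9 = -14/9.

-14/9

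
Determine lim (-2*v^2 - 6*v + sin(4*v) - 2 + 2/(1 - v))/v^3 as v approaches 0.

-26/3

Substitution gives 0/0 (the numerator vanishes to order 3).
Expand each term to order v^3: the coefficient of v^3 in 2·1/(1 - v) is 2 and in sin(4v) is -32/3.
Lower-order terms cancel with the polynomial part, so the numerator is (-26/3)·v^3 + o(v^3), and the limit is (-26/3)/(1) = -26/3.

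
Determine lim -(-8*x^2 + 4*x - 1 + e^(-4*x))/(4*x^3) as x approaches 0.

8/3

Direct substitution gives 0/0.
Apply L'Hôpital: lim (-16*x + 4 - 4*e^(-4*x))/(-12*x^2), still 0/0.
Apply L'Hôpital: lim (-16 + 16*e^(-4*x))/(-24*x), still 0/0.
After 3 applications of L'Hôpital's rule the quotient is (-64*e^(-4*x))/(-24); substituting x = 0 gives 8/3.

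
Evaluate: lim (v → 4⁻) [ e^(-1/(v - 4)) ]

As v → 4⁻, -1/(v - 4) → +∞, so e^(-1/(v - 4)) → ∞.

∞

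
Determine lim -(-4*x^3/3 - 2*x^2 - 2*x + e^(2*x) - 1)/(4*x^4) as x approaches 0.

-1/6

Direct substitution gives 0/0.
Apply L'Hôpital: lim (-4*x^2 - 4*x + 2*e^(2*x) - 2)/(-16*x^3), still 0/0.
Apply L'Hôpital: lim (-8*x + 4*e^(2*x) - 4)/(-48*x^2), still 0/0.
Apply L'Hôpital: lim (8*e^(2*x) - 8)/(-96*x), still 0/0.
After 4 applications of L'Hôpital's rule the quotient is (16*e^(2*x))/(-96); substituting x = 0 gives -1/6.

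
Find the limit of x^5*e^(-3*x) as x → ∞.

Write as x^5/e^{3x}, an ∞/∞ form.
Exponential growth dominates any polynomial, so repeated L'Hôpital (or the standard result) gives 0.

0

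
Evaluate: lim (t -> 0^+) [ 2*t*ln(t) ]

0

This is a 0·(−∞) form. Rewrite as 2·ln(t) / t^(−1) and apply L'Hôpital:
the derivative quotient is 2·(1/t) / (−1·t^(−2)) = (-2/1)·t^1 → 0.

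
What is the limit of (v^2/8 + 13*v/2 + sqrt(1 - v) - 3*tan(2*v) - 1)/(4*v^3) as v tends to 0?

-129/64

Substitution gives 0/0 (the numerator vanishes to order 3).
Expand each term to order v^3: the coefficient of v^3 in -3·tan(2v) is -8 and in √(1 - v) is -1/16.
Lower-order terms cancel with the polynomial part, so the numerator is (-129/16)·v^3 + o(v^3), and the limit is (-129/16)/(4) = -129/64.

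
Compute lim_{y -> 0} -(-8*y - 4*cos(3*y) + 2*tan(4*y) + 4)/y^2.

Substitution gives 0/0 (the numerator vanishes to order 2).
Expand each term to order y^2: the coefficient of y^2 in 2·tan(4y) is 0 and in -4·cos(3y) is 18.
Lower-order terms cancel with the polynomial part, so the numerator is (18)·y^2 + o(y^2), and the limit is (18)/(-1) = -18.

-18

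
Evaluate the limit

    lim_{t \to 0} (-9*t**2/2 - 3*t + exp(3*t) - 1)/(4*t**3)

9/8

Direct substitution gives 0/0.
Apply L'Hôpital: lim (-9*t + 3*e^(3*t) - 3)/(12*t^2), still 0/0.
Apply L'Hôpital: lim (9*e^(3*t) - 9)/(24*t), still 0/0.
After 3 applications of L'Hôpital's rule the quotient is (27*e^(3*t))/(24); substituting t = 0 gives 9/8.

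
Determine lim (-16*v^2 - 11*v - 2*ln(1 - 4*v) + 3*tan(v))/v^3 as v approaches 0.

131/3

Substitution gives 0/0; apply L'Hôpital's rule 3 times.
After differentiating numerator and denominator 3 times the quotient is (18*tan(v)^2/cos(v)^2 + 6/cos(v)^2 - 256/(4*v - 1)^3)/(6); at v = 0 this is 131/3.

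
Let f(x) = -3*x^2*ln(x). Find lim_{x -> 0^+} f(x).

0

This is a 0·(−∞) form. Rewrite as -3·ln(x) / x^(−2) and apply L'Hôpital:
the derivative quotient is -3·(1/x) / (−2·x^(−3)) = (3/2)·x^2 → 0.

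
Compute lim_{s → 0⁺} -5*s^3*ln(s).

This is a 0·(−∞) form. Rewrite as -5·ln(s) / s^(−3) and apply L'Hôpital:
the derivative quotient is -5·(1/s) / (−3·s^(−4)) = (5/3)·s^3 → 0.

0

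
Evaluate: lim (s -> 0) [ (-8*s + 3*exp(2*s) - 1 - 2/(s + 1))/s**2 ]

Substitution gives 0/0; apply L'Hôpital's rule 2 times.
After differentiating numerator and denominator 2 times the quotient is (12*e^(2*s) - 4/(s + 1)^3)/(2); at s = 0 this is 4.

4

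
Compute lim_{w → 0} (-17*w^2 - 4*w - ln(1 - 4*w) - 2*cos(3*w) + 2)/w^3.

Substitution gives 0/0; apply L'Hôpital's rule 3 times.
After differentiating numerator and denominator 3 times the quotient is (-54*sin(3*w) - 128/(4*w - 1)^3)/(6); at w = 0 this is 64/3.

64/3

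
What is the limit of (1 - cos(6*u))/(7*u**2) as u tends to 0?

18/7

Substitution gives 0/0.
Use (1 − cos θ)/θ² → 1/2 with θ = 6u: the limit is 6²/(2·7) = 18/7.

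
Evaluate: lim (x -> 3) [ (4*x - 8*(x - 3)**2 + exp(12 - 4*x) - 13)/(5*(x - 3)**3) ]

Direct substitution gives 0/0.
Apply L'Hôpital: lim (-16*x - 4*e^(12 - 4*x) + 52)/(15*(x - 3)^2), still 0/0.
Apply L'Hôpital: lim (16*e^(12 - 4*x) - 16)/(30*x - 90), still 0/0.
After 3 applications of L'Hôpital's rule the quotient is (-64*e^(12 - 4*x))/(30); substituting x = 3 gives -32/15.

-32/15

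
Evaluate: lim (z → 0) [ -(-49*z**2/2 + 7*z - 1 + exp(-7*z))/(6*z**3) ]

343/36

Direct substitution gives 0/0.
Apply L'Hôpital: lim (-49*z + 7 - 7*e^(-7*z))/(-18*z^2), still 0/0.
Apply L'Hôpital: lim (-49 + 49*e^(-7*z))/(-36*z), still 0/0.
After 3 applications of L'Hôpital's rule the quotient is (-343*e^(-7*z))/(-36); substituting z = 0 gives 343/36.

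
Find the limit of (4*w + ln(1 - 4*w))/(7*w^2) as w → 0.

Direct substitution gives 0/0.
Apply L'Hôpital: lim (4 - 4/(1 - 4*w))/(14*w), still 0/0.
After 2 applications of L'Hôpital's rule the quotient is (-16/(1 - 4*w)^2)/(14); substituting w = 0 gives -8/7.

-8/7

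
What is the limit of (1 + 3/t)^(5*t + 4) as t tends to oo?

The base → 1 and the exponent → ∞: a 1^∞ form.
Take logarithms: (5t + 4)·ln(1 + 3/t). Since ln(1+u) ~ u for small u, this behaves like (5t)·(3/t) → 15.
So the limit is e^(15).

e^(15)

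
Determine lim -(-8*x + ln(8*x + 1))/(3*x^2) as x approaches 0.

32/3

Direct substitution gives 0/0.
Apply L'Hôpital: lim (-8 + 8/(8*x + 1))/(-6*x), still 0/0.
After 2 applications of L'Hôpital's rule the quotient is (-64/(8*x + 1)^2)/(-6); substituting x = 0 gives 32/3.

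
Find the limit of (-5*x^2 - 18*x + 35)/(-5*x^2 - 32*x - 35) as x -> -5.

16/9

At x = -5 both the top and bottom vanish — a removable singularity. Factoring out (x + 5) from each leaves (7 - 5*x)/(-5*x - 7), which at x = -5 equals 16/9.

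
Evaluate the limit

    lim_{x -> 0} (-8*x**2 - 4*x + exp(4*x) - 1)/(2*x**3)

16/3

Direct substitution gives 0/0.
Apply L'Hôpital: lim (-16*x + 4*e^(4*x) - 4)/(6*x^2), still 0/0.
Apply L'Hôpital: lim (16*e^(4*x) - 16)/(12*x), still 0/0.
After 3 applications of L'Hôpital's rule the quotient is (64*e^(4*x))/(12); substituting x = 0 gives 16/3.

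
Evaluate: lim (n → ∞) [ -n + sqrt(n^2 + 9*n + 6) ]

9/2

An ∞ − ∞ form. Rationalising with the conjugate, the difference becomes (9n + 6) / (√(n^2 + 9*n + 6) + n).
For large n the denominator behaves like 2·n, so the quotient tends to 9/2 = 9/2.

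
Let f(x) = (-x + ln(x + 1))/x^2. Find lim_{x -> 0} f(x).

Direct substitution gives 0/0.
Apply L'Hôpital: lim (-1 + 1/(x + 1))/(2*x), still 0/0.
After 2 applications of L'Hôpital's rule the quotient is (-1/(x + 1)^2)/(2); substituting x = 0 gives -1/2.

-1/2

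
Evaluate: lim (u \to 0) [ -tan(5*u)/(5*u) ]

-1

Substitution gives 0/0.
Since tan(θ)/θ → 1 as θ → 0, tan(5u)/(5u) → 1 and the limit is 5/(-5) = -1.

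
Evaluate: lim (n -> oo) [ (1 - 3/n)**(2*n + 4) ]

The base → 1 and the exponent → ∞: a 1^∞ form.
Take logarithms: (2n + 4)·ln(1 - 3/n). Since ln(1+u) ~ u for small u, this behaves like (2n)·(-3/n) → -6.
So the limit is e^(-6).

e^(-6)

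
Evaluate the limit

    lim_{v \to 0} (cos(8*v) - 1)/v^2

Direct substitution gives 0/0.
Apply L'Hôpital: lim (-8*sin(8*v))/(2*v), still 0/0.
After 2 applications of L'Hôpital's rule the quotient is (-64*cos(8*v))/(2); substituting v = 0 gives -32.

-32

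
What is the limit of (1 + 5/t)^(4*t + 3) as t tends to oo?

e^(20)

Write it as [(1 + 5/t)^t]^(4) · (1 + 5/t)^(3). The bracketed term tends to e^(5) and the second factor to 1, so the limit is e^(20).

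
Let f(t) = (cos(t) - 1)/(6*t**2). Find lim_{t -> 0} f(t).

Direct substitution gives 0/0.
Apply L'Hôpital: lim (-sin(t))/(12*t), still 0/0.
After 2 applications of L'Hôpital's rule the quotient is (-cos(t))/(12); substituting t = 0 gives -1/12.

-1/12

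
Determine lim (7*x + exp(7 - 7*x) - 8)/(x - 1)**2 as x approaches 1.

49/2

Direct substitution gives 0/0.
Apply L'Hôpital: lim (7 - 7*e^(7 - 7*x))/(2*x - 2), still 0/0.
After 2 applications of L'Hôpital's rule the quotient is (49*e^(7 - 7*x))/(2); substituting x = 1 gives 49/2.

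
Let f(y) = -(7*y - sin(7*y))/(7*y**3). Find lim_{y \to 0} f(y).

Direct substitution gives 0/0.
Apply L'Hôpital: lim (7 - 7*cos(7*y))/(-21*y^2), still 0/0.
Apply L'Hôpital: lim (49*sin(7*y))/(-42*y), still 0/0.
After 3 applications of L'Hôpital's rule the quotient is (343*cos(7*y))/(-42); substituting y = 0 gives -49/6.

-49/6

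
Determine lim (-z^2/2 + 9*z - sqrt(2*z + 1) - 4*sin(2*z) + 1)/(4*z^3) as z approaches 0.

Substitution gives 0/0 (the numerator vanishes to order 3).
Expand each term to order z^3: the coefficient of z^3 in −√(1 + 2z) is -1/2 and in -4·sin(2z) is 16/3.
Lower-order terms cancel with the polynomial part, so the numerator is (29/6)·z^3 + o(z^3), and the limit is (29/6)/(4) = 29/24.

29/24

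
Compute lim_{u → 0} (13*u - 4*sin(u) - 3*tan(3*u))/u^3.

-79/3

Substitution gives 0/0; apply L'Hôpital's rule 3 times.
After differentiating numerator and denominator 3 times the quotient is (4*cos(u) - 486*tan(3*u)^4 - 648*tan(3*u)^2 - 162)/(6); at u = 0 this is -79/3.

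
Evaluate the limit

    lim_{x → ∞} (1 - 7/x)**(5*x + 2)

e^(-35)

Write it as [(1 - 7/x)^x]^(5) · (1 - 7/x)^(2). The bracketed term tends to e^(-7) and the second factor to 1, so the limit is e^(-35).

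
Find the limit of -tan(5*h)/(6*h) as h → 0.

-5/6

Substitution gives 0/0.
Since tan(u)/u → 1 as u → 0, tan(5h)/(5h) → 1 and the limit is 5/(-6) = -5/6.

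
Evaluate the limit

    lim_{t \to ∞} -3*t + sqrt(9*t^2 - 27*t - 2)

This has the form ∞ − ∞. Multiply and divide by the conjugate √(9*t^2 - 27*t - 2) + 3t.
That gives (-27t - 2) / (√(9*t^2 - 27*t - 2) + 3t).
Divide numerator and denominator by t: the limit is -27/(2·3) = -9/2.

-9/2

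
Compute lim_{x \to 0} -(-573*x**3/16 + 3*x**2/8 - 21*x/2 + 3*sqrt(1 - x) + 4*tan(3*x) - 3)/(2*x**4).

15/256

Substitution gives 0/0; apply L'Hôpital's rule 4 times.
After differentiating numerator and denominator 4 times the quotient is (7776*tan(3*x)^3/cos(3*x)^2 + 5184*tan(3*x)/cos(3*x)^2 - 45/(16*(1 - x)^(7/2)))/(-48); at x = 0 this is 15/256.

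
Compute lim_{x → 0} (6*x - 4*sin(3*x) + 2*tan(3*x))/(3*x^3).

12

Substitution gives 0/0 (the numerator vanishes to order 3).
Expand each term to order x^3: the coefficient of x^3 in -4·sin(3x) is 18 and in 2·tan(3x) is 18.
Lower-order terms cancel with the polynomial part, so the numerator is (36)·x^3 + o(x^3), and the limit is (36)/(3) = 12.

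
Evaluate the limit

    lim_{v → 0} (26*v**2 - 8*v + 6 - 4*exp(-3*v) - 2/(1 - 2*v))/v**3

Substitution gives 0/0; apply L'Hôpital's rule 3 times.
After differentiating numerator and denominator 3 times the quotient is (108*e^(-3*v) - 96/(2*v - 1)^4)/(6); at v = 0 this is 2.

2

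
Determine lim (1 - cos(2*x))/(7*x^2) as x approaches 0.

Substitution gives 0/0.
Use (1 − cos u)/u² → 1/2 with u = 2x: the limit is 2²/(2·7) = 2/7.

2/7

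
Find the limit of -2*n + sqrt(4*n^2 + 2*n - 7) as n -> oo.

This has the form ∞ − ∞. Multiply and divide by the conjugate √(4*n^2 + 2*n - 7) + 2n.
That gives (2n - 7) / (√(4*n^2 + 2*n - 7) + 2n).
Divide numerator and denominator by n: the limit is 2/(2·2) = 1/2.

1/2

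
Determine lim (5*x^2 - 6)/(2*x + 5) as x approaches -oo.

-∞

The numerator has higher degree (2 > 1); the quotient behaves like (5/(2))·x^1 for large |x|.
As x → −∞ this diverges to -∞.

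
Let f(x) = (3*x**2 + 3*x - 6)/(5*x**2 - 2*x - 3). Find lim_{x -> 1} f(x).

9/8

Direct substitution gives 0/0, so factor. Both numerator and denominator have (x - 1) as a factor.
After cancelling, the expression reduces to (3*x + 6)/(5*x + 3).
Substituting x = 1 gives 9/8.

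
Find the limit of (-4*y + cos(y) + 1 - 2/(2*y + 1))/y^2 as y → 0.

-17/2

Substitution gives 0/0; apply L'Hôpital's rule 2 times.
After differentiating numerator and denominator 2 times the quotient is (-cos(y) - 16/(2*y + 1)^3)/(2); at y = 0 this is -17/2.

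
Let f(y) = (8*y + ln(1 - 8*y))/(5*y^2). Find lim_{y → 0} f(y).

Direct substitution gives 0/0.
Apply L'Hôpital: lim (8 - 8/(1 - 8*y))/(10*y), still 0/0.
After 2 applications of L'Hôpital's rule the quotient is (-64/(1 - 8*y)^2)/(10); substituting y = 0 gives -32/5.

-32/5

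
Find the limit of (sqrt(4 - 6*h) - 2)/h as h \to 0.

-3/2

Substitution gives 0/0. Multiply numerator and denominator by the conjugate √(4 - 6h) + √4.
The numerator becomes (4 - 6h) − 4 = -6h, so the expression simplifies to -6/(√(4 - 6h) + √4).
Letting h → 0 gives -6/(2√4) = -3/2.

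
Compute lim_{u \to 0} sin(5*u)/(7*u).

Substitution gives 0/0.
Write it as (5/7)·sin(5u)/(5u); since sin(θ)/θ → 1, the limit is 5/7.

5/7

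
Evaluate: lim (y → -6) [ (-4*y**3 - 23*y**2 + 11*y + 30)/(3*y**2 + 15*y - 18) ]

145/21

Since y = -6 makes numerator and denominator zero, (y + 6) divides both.
Cancelling it gives (-4*y^2 + y + 5)/(3*y - 3); now plug in y = -6 to get 145/21.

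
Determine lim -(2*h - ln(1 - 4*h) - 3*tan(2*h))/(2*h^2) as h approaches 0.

-4

Substitution gives 0/0; apply L'Hôpital's rule 2 times.
After differentiating numerator and denominator 2 times the quotient is (-24*tan(2*h)/cos(2*h)^2 + 16/(4*h - 1)^2)/(-4); at h = 0 this is -4.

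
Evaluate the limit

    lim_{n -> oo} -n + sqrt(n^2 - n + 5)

-1/2

An ∞ − ∞ form. Rationalising with the conjugate, the difference becomes (-n + 5) / (√(n^2 - n + 5) + n).
For large n the denominator behaves like 2·n, so the quotient tends to -1/2 = -1/2.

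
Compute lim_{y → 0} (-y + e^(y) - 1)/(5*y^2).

Direct substitution gives 0/0.
Apply L'Hôpital: lim (e^(y) - 1)/(10*y), still 0/0.
After 2 applications of L'Hôpital's rule the quotient is (e^(y))/(10); substituting y = 0 gives 1/10.

1/10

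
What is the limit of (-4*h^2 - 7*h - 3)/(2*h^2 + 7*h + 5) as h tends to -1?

1/3

Direct substitution gives 0/0, so factor. Both numerator and denominator have (h + 1) as a factor.
After cancelling, the expression reduces to (-4*h - 3)/(2*h + 5).
Substituting h = -1 gives 1/3.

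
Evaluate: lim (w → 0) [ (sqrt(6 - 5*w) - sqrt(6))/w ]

-5*√(6)/12

A 0/0 form; rationalise with √(6 - 5w) + √6. This collapses the numerator to -5w, leaving -5/(√(6 - 5w) + √6) → -5/(2√6) = -5*√(6)/12.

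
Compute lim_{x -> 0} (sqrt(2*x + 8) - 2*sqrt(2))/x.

√(2)/4

Substitution gives 0/0. Multiply numerator and denominator by the conjugate √(8 + 2x) + √8.
The numerator becomes (8 + 2x) − 8 = 2x, so the expression simplifies to 2/(√(8 + 2x) + √8).
Letting x → 0 gives 2/(2√8) = √(2)/4.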